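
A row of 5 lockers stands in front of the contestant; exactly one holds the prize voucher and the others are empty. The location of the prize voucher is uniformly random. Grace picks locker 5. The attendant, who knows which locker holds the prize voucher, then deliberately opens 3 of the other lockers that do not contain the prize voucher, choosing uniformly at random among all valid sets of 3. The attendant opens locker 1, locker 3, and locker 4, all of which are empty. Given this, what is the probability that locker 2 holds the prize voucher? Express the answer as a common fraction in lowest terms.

4/5

Condition on the true location of the prize voucher.
If it is in any of lockers 1, 3, and 4 (prior 1/5 each): that locker was opened and seen not to hold the prize — ruled out; weight (1/5)·0 = 0 each.
If it is in locker 2 (prior 1/5): the attendant has no choice, probability 1; weight (1/5)·1 = 1/5.
If it is in locker 5 (prior 1/5): the attendant has 4 equally likely choices, so probability 1/4; weight (1/5)·(1/4) = 1/20.
The weights sum to 1/4.
So P(the prize voucher in locker 2 | the attendant opened locker 1, locker 3, and locker 4) = (1/5) / (1/4) = 4/5.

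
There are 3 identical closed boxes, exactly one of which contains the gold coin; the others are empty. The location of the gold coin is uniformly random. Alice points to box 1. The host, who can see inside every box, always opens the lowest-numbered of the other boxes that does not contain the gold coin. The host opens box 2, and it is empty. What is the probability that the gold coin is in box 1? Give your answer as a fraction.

Consider each possible location of the gold coin in turn.
If it is in either of boxes 1 and 3 (prior 1/3 each): box 2 is the lowest-numbered option available, probability 1; weight (1/3)·1 = 1/3 each.
If it is in box 2 (prior 1/3): the host opened box 2, so this case is ruled out; weight (1/3)·0 = 0.
The weights sum to 2/3.
So P(the gold coin in box 1 | the host opened box 2) = (1/3) / (2/3) = 1/2.

1/2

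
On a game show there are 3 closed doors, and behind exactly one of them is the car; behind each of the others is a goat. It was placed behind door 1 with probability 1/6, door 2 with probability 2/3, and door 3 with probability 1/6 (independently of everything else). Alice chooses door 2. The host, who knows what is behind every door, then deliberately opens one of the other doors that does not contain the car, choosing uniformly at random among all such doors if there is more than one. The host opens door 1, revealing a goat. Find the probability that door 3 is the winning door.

Condition on the true location of the car.
If it is behind door 1 (prior 1/6): the host opened door 1, so this case is ruled out; weight (1/6)·0 = 0.
If it is behind door 2 (prior 2/3): the host has 2 equally likely choices, so probability 1/2; weight (2/3)·(1/2) = 1/3.
If it is behind door 3 (prior 1/6): the host has no choice, probability 1; weight (1/6)·1 = 1/6.
The weights sum to 1/2.
So P(the car behind door 3 | the host opened door 1) = (1/6) / (1/2) = 1/3.

1/3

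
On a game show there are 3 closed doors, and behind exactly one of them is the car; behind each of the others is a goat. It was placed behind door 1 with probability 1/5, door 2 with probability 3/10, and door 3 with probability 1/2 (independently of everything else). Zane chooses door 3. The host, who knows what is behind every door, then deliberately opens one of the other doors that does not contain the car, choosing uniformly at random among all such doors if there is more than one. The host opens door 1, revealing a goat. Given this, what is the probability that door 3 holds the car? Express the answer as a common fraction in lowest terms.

5/11

Consider each possible location of the car in turn.
If it is behind door 1 (prior 1/5): the host opened door 1, so this case is ruled out; weight (1/5)·0 = 0.
If it is behind door 2 (prior 3/10): the host has no choice, probability 1; weight (3/10)·1 = 3/10.
If it is behind door 3 (prior 1/2): the host has 2 equally likely choices, so probability 1/2; weight (1/2)·(1/2) = 1/4.
The weights sum to 11/20.
So P(the car behind door 3 | the host opened door 1) = (1/4) / (11/20) = 5/11.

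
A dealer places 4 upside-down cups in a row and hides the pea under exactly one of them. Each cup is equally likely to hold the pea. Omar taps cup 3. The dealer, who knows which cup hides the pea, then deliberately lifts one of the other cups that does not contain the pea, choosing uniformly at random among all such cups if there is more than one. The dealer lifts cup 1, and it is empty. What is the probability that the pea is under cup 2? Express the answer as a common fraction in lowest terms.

3/8

Apply Bayes' rule, conditioning on where the pea actually is.
If it is under cup 1 (prior 1/4): the dealer opened cup 1, so this case is ruled out; weight (1/4)·0 = 0.
If it is under either of cups 2 and 4 (prior 1/4 each): the dealer has 2 equally likely choices, so probability 1/2; weight (1/4)·(1/2) = 1/8 each.
If it is under cup 3 (prior 1/4): the dealer has 3 equally likely choices, so probability 1/3; weight (1/4)·(1/3) = 1/12.
The weights sum to 1/3.
So P(the pea under cup 2 | the dealer opened cup 1) = (1/8) / (1/3) = 3/8.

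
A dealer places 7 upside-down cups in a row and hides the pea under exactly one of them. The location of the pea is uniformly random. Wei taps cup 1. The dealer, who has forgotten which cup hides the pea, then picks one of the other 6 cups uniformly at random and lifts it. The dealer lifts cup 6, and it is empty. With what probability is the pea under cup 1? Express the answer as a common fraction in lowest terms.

Consider each possible location of the pea in turn.
If it is under any of cups 1, 2, 3, 4, 5, and 7 (prior 1/7 each): the dealer picks cup 6 with probability 1/6 regardless, and it is not the prize; weight (1/7)·(1/6) = 1/42 each.
If it is under cup 6 (prior 1/7): the dealer opened cup 6, so this case is ruled out; weight (1/7)·0 = 0.
The weights sum to 1/7.
So P(the pea under cup 1 | the dealer opened cup 6) = (1/42) / (1/7) = 1/6.

1/6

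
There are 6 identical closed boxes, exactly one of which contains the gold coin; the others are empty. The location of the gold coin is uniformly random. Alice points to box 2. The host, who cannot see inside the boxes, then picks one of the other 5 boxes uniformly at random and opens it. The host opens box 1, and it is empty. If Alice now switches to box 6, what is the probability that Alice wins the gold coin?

1/5

Because the host chose which box to open without knowing where the gold coin is, the choice is independent of the prize location. Learning that box 1 does not hold the gold coin simply rules out that one location and leaves the remaining 5 boxes still equally likely by symmetry.
So P(the gold coin in box 6) = 1/5.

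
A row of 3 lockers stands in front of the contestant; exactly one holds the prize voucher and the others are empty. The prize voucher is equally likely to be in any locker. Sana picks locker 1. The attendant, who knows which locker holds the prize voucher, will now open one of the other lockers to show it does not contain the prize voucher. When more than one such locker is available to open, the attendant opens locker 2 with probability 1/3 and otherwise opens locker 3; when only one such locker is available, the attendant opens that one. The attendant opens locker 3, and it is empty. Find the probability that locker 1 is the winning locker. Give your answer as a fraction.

Condition on the true location of the prize voucher.
If it is in locker 1 (prior 1/3): locker 2 is available but not opened, probability 2/3; weight (1/3)·(2/3) = 2/9.
If it is in locker 2 (prior 1/3): only locker 3 is available, probability 1; weight (1/3)·1 = 1/3.
If it is in locker 3 (prior 1/3): the attendant opened locker 3, so this case is ruled out; weight (1/3)·0 = 0.
The weights sum to 5/9.
So P(the prize voucher in locker 1 | the attendant opened locker 3) = (2/9) / (5/9) = 2/5.

2/5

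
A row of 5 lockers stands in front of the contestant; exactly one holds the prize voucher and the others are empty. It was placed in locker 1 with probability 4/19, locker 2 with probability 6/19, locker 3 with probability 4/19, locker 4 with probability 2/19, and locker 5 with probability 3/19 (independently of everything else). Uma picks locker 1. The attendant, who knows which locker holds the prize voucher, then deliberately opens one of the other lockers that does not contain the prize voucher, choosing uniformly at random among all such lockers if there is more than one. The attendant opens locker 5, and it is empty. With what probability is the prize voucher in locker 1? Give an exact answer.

1/5

Consider each possible location of the prize voucher in turn.
If it is in locker 1 (prior 4/19): the attendant has 4 equally likely choices, so probability 1/4; weight (4/19)·(1/4) = 1/19.
If it is in locker 2 (prior 6/19): the attendant has 3 equally likely choices, so probability 1/3; weight (6/19)·(1/3) = 2/19.
If it is in locker 3 (prior 4/19): the attendant has 3 equally likely choices, so probability 1/3; weight (4/19)·(1/3) = 4/57.
If it is in locker 4 (prior 2/19): the attendant has 3 equally likely choices, so probability 1/3; weight (2/19)·(1/3) = 2/57.
If it is in locker 5 (prior 3/19): the attendant opened locker 5, so this case is ruled out; weight (3/19)·0 = 0.
The weights sum to 5/19.
So P(the prize voucher in locker 1 | the attendant opened locker 5) = (1/19) / (5/19) = 1/5.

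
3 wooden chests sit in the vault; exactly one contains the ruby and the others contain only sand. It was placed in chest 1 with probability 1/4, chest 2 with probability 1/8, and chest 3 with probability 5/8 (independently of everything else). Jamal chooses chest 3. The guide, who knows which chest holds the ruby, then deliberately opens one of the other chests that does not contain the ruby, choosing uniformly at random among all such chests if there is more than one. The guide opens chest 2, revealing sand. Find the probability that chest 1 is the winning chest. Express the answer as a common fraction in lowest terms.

4/9

Condition on the true location of the ruby.
If it is in chest 1 (prior 1/4): the guide has no choice, probability 1; weight (1/4)·1 = 1/4.
If it is in chest 2 (prior 1/8): the guide opened chest 2, so this case is ruled out; weight (1/8)·0 = 0.
If it is in chest 3 (prior 5/8): the guide has 2 equally likely choices, so probability 1/2; weight (5/8)·(1/2) = 5/16.
The weights sum to 9/16.
So P(the ruby in chest 1 | the guide opened chest 2) = (1/4) / (9/16) = 4/9.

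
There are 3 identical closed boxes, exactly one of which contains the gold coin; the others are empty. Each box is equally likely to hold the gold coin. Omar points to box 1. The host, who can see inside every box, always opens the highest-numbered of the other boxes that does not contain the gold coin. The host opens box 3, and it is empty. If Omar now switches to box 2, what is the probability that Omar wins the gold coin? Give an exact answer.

Condition on the true location of the gold coin.
If it is in either of boxes 1 and 2 (prior 1/3 each): box 3 is the highest-numbered option available, probability 1; weight (1/3)·1 = 1/3 each.
If it is in box 3 (prior 1/3): the host opened box 3, so this case is ruled out; weight (1/3)·0 = 0.
The weights sum to 2/3.
So P(the gold coin in box 2 | the host opened box 3) = (1/3) / (2/3) = 1/2.

1/2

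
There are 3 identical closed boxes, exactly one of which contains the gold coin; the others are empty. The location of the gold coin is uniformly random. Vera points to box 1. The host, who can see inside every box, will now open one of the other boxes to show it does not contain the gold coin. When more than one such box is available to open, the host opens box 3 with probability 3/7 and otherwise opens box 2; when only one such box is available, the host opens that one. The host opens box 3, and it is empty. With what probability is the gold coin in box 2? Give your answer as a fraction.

7/10

Apply Bayes' rule, conditioning on where the gold coin actually is.
If it is in box 1 (prior 1/3): box 3 is available, opened with probability 3/7; weight (1/3)·(3/7) = 1/7.
If it is in box 2 (prior 1/3): only box 3 is available, probability 1; weight (1/3)·1 = 1/3.
If it is in box 3 (prior 1/3): the host opened box 3, so this case is ruled out; weight (1/3)·0 = 0.
The weights sum to 10/21.
So P(the gold coin in box 2 | the host opened box 3) = (1/3) / (10/21) = 7/10.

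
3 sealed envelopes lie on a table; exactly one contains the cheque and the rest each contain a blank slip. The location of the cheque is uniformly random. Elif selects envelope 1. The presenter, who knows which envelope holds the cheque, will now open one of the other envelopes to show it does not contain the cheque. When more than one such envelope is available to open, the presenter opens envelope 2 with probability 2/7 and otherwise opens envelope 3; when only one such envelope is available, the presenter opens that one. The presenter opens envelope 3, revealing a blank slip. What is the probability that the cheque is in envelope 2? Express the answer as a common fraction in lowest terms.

Consider each possible location of the cheque in turn.
If it is in envelope 1 (prior 1/3): envelope 2 is available but not opened, probability 5/7; weight (1/3)·(5/7) = 5/21.
If it is in envelope 2 (prior 1/3): only envelope 3 is available, probability 1; weight (1/3)·1 = 1/3.
If it is in envelope 3 (prior 1/3): the presenter opened envelope 3, so this case is ruled out; weight (1/3)·0 = 0.
The weights sum to 4/7.
So P(the cheque in envelope 2 | the presenter opened envelope 3) = (1/3) / (4/7) = 7/12.

7/12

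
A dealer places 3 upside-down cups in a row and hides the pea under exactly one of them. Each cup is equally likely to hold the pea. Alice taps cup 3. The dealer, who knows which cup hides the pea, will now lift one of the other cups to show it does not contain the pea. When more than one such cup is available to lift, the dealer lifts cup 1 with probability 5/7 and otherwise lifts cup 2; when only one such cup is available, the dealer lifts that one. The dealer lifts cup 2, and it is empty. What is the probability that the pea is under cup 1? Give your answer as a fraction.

Condition on the true location of the pea.
If it is under cup 1 (prior 1/3): only cup 2 is available, probability 1; weight (1/3)·1 = 1/3.
If it is under cup 2 (prior 1/3): the dealer opened cup 2, so this case is ruled out; weight (1/3)·0 = 0.
If it is under cup 3 (prior 1/3): cup 1 is available but not opened, probability 2/7; weight (1/3)·(2/7) = 2/21.
The weights sum to 3/7.
So P(the pea under cup 1 | the dealer opened cup 2) = (1/3) / (3/7) = 7/9.

7/9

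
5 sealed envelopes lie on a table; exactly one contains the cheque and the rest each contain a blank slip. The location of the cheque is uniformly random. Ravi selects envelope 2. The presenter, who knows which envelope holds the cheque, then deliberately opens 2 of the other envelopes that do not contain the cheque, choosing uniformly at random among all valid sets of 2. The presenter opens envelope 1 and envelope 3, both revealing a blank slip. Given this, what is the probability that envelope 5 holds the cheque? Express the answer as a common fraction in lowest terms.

2/5

Consider each possible location of the cheque in turn.
If it is in either of envelopes 1 and 3 (prior 1/5 each): that envelope was opened and seen not to hold the prize — ruled out; weight (1/5)·0 = 0 each.
If it is in envelope 2 (prior 1/5): the presenter has 6 equally likely choices, so probability 1/6; weight (1/5)·(1/6) = 1/30.
If it is in either of envelopes 4 and 5 (prior 1/5 each): the presenter has 3 equally likely choices, so probability 1/3; weight (1/5)·(1/3) = 1/15 each.
The weights sum to 1/6.
So P(the cheque in envelope 5 | the presenter opened envelope 1 and envelope 3) = (1/15) / (1/6) = 2/5.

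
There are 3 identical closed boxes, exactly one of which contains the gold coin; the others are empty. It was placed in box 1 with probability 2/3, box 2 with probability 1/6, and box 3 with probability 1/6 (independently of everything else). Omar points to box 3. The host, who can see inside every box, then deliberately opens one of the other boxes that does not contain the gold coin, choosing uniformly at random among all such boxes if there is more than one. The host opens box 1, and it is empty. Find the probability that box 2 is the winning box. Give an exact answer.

Apply Bayes' rule, conditioning on where the gold coin actually is.
If it is in box 1 (prior 2/3): the host opened box 1, so this case is ruled out; weight (2/3)·0 = 0.
If it is in box 2 (prior 1/6): the host has no choice, probability 1; weight (1/6)·1 = 1/6.
If it is in box 3 (prior 1/6): the host has 2 equally likely choices, so probability 1/2; weight (1/6)·(1/2) = 1/12.
The weights sum to 1/4.
So P(the gold coin in box 2 | the host opened box 1) = (1/6) / (1/4) = 2/3.

2/3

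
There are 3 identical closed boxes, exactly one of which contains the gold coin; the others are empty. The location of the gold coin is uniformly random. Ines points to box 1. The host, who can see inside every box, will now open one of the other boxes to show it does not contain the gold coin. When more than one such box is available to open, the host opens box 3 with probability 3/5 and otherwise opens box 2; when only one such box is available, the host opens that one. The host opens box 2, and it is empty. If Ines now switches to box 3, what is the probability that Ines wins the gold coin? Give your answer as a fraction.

5/7

Apply Bayes' rule, conditioning on where the gold coin actually is.
If it is in box 1 (prior 1/3): box 3 is available but not opened, probability 2/5; weight (1/3)·(2/5) = 2/15.
If it is in box 2 (prior 1/3): the host opened box 2, so this case is ruled out; weight (1/3)·0 = 0.
If it is in box 3 (prior 1/3): only box 2 is available, probability 1; weight (1/3)·1 = 1/3.
The weights sum to 7/15.
So P(the gold coin in box 3 | the host opened box 2) = (1/3) / (7/15) = 5/7.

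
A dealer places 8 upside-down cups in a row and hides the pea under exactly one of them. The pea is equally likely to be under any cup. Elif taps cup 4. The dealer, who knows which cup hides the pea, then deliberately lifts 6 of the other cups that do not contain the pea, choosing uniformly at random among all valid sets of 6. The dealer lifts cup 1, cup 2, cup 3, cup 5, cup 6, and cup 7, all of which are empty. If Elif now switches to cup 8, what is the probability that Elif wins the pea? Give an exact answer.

Consider each possible location of the pea in turn.
If it is under any of cups 1, 2, 3, 5, 6, and 7 (prior 1/8 each): that cup was opened and seen not to hold the prize — ruled out; weight (1/8)·0 = 0 each.
If it is under cup 4 (prior 1/8): the dealer has 7 equally likely choices, so probability 1/7; weight (1/8)·(1/7) = 1/56.
If it is under cup 8 (prior 1/8): the dealer has no choice, probability 1; weight (1/8)·1 = 1/8.
The weights sum to 1/7.
So P(the pea under cup 8 | the dealer opened cup 1, cup 2, cup 3, cup 5, cup 6, and cup 7) = (1/8) / (1/7) = 7/8.

7/8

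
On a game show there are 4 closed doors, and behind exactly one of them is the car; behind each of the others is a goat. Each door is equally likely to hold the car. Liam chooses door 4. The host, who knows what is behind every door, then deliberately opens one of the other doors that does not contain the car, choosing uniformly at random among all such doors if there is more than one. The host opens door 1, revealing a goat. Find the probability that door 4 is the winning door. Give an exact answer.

1/4

Consider each possible location of the car in turn.
If it is behind door 1 (prior 1/4): the host opened door 1, so this case is ruled out; weight (1/4)·0 = 0.
If it is behind either of doors 2 and 3 (prior 1/4 each): the host has 2 equally likely choices, so probability 1/2; weight (1/4)·(1/2) = 1/8 each.
If it is behind door 4 (prior 1/4): the host has 3 equally likely choices, so probability 1/3; weight (1/4)·(1/3) = 1/12.
The weights sum to 1/3.
So P(the car behind door 4 | the host opened door 1) = (1/12) / (1/3) = 1/4.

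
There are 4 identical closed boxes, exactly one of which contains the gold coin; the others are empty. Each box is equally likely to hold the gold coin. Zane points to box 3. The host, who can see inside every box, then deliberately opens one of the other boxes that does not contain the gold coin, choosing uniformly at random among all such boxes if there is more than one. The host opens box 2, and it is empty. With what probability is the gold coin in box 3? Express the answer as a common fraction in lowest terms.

Consider each possible location of the gold coin in turn.
If it is in either of boxes 1 and 4 (prior 1/4 each): the host has 2 equally likely choices, so probability 1/2; weight (1/4)·(1/2) = 1/8 each.
If it is in box 2 (prior 1/4): the host opened box 2, so this case is ruled out; weight (1/4)·0 = 0.
If it is in box 3 (prior 1/4): the host has 3 equally likely choices, so probability 1/3; weight (1/4)·(1/3) = 1/12.
The weights sum to 1/3.
So P(the gold coin in box 3 | the host opened box 2) = (1/12) / (1/3) = 1/4.

1/4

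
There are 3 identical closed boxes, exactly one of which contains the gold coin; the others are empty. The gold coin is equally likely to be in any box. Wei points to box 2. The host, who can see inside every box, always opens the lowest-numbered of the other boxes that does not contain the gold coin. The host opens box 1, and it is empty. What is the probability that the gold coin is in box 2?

1/2

Condition on the true location of the gold coin.
If it is in box 1 (prior 1/3): the host opened box 1, so this case is ruled out; weight (1/3)·0 = 0.
If it is in either of boxes 2 and 3 (prior 1/3 each): box 1 is the lowest-numbered option available, probability 1; weight (1/3)·1 = 1/3 each.
The weights sum to 2/3.
So P(the gold coin in box 2 | the host opened box 1) = (1/3) / (2/3) = 1/2.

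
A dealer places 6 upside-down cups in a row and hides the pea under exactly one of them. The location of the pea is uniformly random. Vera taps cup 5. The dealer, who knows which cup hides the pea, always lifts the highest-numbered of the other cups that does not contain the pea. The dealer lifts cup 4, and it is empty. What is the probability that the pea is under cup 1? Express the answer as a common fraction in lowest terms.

0

Condition on the true location of the pea.
If it is under any of cups 1, 2, 3, and 5 (prior 1/6 each): the dealer would have opened cup 6 instead, probability 0; weight (1/6)·0 = 0 each.
If it is under cup 4 (prior 1/6): the dealer opened cup 4, so this case is ruled out; weight (1/6)·0 = 0.
If it is under cup 6 (prior 1/6): cup 4 is the highest-numbered option available, probability 1; weight (1/6)·1 = 1/6.
The weights sum to 1/6.
So P(the pea under cup 1 | the dealer opened cup 4) = 0 / (1/6) = 0.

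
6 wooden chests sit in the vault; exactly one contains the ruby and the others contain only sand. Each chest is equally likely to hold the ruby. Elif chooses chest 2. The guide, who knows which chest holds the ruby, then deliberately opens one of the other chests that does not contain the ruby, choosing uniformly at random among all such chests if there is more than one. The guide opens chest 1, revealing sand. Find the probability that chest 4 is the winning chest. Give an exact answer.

5/24

Consider each possible location of the ruby in turn.
If it is in chest 1 (prior 1/6): the guide opened chest 1, so this case is ruled out; weight (1/6)·0 = 0.
If it is in chest 2 (prior 1/6): the guide has 5 equally likely choices, so probability 1/5; weight (1/6)·(1/5) = 1/30.
If it is in any of chests 3, 4, 5, and 6 (prior 1/6 each): the guide has 4 equally likely choices, so probability 1/4; weight (1/6)·(1/4) = 1/24 each.
The weights sum to 1/5.
So P(the ruby in chest 4 | the guide opened chest 1) = (1/24) / (1/5) = 5/24.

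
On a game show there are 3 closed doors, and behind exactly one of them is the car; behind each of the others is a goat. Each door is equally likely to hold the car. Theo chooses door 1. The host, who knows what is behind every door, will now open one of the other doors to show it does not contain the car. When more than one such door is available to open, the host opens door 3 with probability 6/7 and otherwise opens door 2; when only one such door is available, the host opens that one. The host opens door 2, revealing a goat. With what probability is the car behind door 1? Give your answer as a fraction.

Condition on the true location of the car.
If it is behind door 1 (prior 1/3): door 3 is available but not opened, probability 1/7; weight (1/3)·(1/7) = 1/21.
If it is behind door 2 (prior 1/3): the host opened door 2, so this case is ruled out; weight (1/3)·0 = 0.
If it is behind door 3 (prior 1/3): only door 2 is available, probability 1; weight (1/3)·1 = 1/3.
The weights sum to 8/21.
So P(the car behind door 1 | the host opened door 2) = (1/21) / (8/21) = 1/8.

1/8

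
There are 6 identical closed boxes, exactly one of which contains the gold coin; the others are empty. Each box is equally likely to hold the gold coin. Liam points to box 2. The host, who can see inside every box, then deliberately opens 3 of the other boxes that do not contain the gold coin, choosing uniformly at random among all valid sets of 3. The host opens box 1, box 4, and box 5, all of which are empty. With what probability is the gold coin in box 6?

Condition on the true location of the gold coin.
If it is in any of boxes 1, 4, and 5 (prior 1/6 each): that box was opened and seen not to hold the prize — ruled out; weight (1/6)·0 = 0 each.
If it is in box 2 (prior 1/6): the host has 10 equally likely choices, so probability 1/10; weight (1/6)·(1/10) = 1/60.
If it is in either of boxes 3 and 6 (prior 1/6 each): the host has 4 equally likely choices, so probability 1/4; weight (1/6)·(1/4) = 1/24 each.
The weights sum to 1/10.
So P(the gold coin in box 6 | the host opened box 1, box 4, and box 5) = (1/24) / (1/10) = 5/12.

5/12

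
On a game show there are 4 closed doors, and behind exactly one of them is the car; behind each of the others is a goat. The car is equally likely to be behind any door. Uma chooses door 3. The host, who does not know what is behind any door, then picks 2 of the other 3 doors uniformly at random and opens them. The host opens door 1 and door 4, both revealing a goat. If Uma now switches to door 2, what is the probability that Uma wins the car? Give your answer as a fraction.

Condition on the true location of the car.
If it is behind either of doors 1 and 4 (prior 1/4 each): that door was opened and seen not to hold the prize — ruled out; weight (1/4)·0 = 0 each.
If it is behind either of doors 2 and 3 (prior 1/4 each): the host picks exactly this set with probability 1/3 regardless, and none is the prize; weight (1/4)·(1/3) = 1/12 each.
The weights sum to 1/6.
So P(the car behind door 2 | the host opened door 1 and door 4) = (1/12) / (1/6) = 1/2.

1/2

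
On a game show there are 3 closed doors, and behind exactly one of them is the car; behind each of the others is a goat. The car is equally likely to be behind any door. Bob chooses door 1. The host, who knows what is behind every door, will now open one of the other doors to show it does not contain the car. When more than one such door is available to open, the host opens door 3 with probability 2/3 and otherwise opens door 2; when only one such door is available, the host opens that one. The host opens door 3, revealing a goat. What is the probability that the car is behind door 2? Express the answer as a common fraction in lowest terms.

Apply Bayes' rule, conditioning on where the car actually is.
If it is behind door 1 (prior 1/3): door 3 is available, opened with probability 2/3; weight (1/3)·(2/3) = 2/9.
If it is behind door 2 (prior 1/3): only door 3 is available, probability 1; weight (1/3)·1 = 1/3.
If it is behind door 3 (prior 1/3): the host opened door 3, so this case is ruled out; weight (1/3)·0 = 0.
The weights sum to 5/9.
So P(the car behind door 2 | the host opened door 3) = (1/3) / (5/9) = 3/5.

3/5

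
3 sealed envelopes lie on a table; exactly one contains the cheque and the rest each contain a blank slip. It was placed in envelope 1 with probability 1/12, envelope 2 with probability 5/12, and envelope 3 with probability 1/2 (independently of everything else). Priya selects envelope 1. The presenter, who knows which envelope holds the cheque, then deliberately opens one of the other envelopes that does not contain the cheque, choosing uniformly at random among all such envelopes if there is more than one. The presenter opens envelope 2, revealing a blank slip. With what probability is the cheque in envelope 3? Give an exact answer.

12/13

Condition on the true location of the cheque.
If it is in envelope 1 (prior 1/12): the presenter has 2 equally likely choices, so probability 1/2; weight (1/12)·(1/2) = 1/24.
If it is in envelope 2 (prior 5/12): the presenter opened envelope 2, so this case is ruled out; weight (5/12)·0 = 0.
If it is in envelope 3 (prior 1/2): the presenter has no choice, probability 1; weight (1/2)·1 = 1/2.
The weights sum to 13/24.
So P(the cheque in envelope 3 | the presenter opened envelope 2) = (1/2) / (13/24) = 12/13.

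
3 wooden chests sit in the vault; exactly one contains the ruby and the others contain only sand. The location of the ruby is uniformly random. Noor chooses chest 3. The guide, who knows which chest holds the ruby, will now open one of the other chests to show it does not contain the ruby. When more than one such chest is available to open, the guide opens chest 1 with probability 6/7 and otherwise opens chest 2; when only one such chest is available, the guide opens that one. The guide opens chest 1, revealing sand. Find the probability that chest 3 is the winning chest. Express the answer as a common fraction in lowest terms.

6/13

Condition on the true location of the ruby.
If it is in chest 1 (prior 1/3): the guide opened chest 1, so this case is ruled out; weight (1/3)·0 = 0.
If it is in chest 2 (prior 1/3): only chest 1 is available, probability 1; weight (1/3)·1 = 1/3.
If it is in chest 3 (prior 1/3): chest 1 is available, opened with probability 6/7; weight (1/3)·(6/7) = 2/7.
The weights sum to 13/21.
So P(the ruby in chest 3 | the guide opened chest 1) = (2/7) / (13/21) = 6/13.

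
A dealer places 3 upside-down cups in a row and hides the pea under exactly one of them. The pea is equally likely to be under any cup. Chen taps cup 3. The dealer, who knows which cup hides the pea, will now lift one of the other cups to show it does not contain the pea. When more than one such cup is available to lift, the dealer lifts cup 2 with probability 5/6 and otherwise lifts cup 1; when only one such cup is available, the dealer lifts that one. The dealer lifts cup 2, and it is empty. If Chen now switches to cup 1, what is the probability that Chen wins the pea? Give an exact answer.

6/11

Consider each possible location of the pea in turn.
If it is under cup 1 (prior 1/3): only cup 2 is available, probability 1; weight (1/3)·1 = 1/3.
If it is under cup 2 (prior 1/3): the dealer opened cup 2, so this case is ruled out; weight (1/3)·0 = 0.
If it is under cup 3 (prior 1/3): cup 2 is available, opened with probability 5/6; weight (1/3)·(5/6) = 5/18.
The weights sum to 11/18.
So P(the pea under cup 1 | the dealer opened cup 2) = (1/3) / (11/18) = 6/11.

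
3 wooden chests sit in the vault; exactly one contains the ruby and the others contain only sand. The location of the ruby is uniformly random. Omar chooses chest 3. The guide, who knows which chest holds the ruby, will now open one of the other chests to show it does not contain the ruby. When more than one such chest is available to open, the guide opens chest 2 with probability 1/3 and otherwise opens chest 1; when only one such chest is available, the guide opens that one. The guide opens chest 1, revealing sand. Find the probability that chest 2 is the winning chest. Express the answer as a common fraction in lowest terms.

Apply Bayes' rule, conditioning on where the ruby actually is.
If it is in chest 1 (prior 1/3): the guide opened chest 1, so this case is ruled out; weight (1/3)·0 = 0.
If it is in chest 2 (prior 1/3): only chest 1 is available, probability 1; weight (1/3)·1 = 1/3.
If it is in chest 3 (prior 1/3): chest 2 is available but not opened, probability 2/3; weight (1/3)·(2/3) = 2/9.
The weights sum to 5/9.
So P(the ruby in chest 2 | the guide opened chest 1) = (1/3) / (5/9) = 3/5.

3/5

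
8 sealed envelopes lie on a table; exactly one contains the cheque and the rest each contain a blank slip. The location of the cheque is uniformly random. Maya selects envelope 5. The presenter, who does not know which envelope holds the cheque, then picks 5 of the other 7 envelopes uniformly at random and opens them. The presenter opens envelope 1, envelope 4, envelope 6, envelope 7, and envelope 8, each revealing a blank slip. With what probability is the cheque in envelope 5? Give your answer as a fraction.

1/3

Because the presenter chose which envelopes to open without knowing where the cheque is, the choice is independent of the prize location. Learning that none of the 5 opened envelopes holds the cheque simply rules out those 5 locations and leaves the remaining 3 envelopes still equally likely by symmetry.
So P(the cheque in envelope 5) = 1/3.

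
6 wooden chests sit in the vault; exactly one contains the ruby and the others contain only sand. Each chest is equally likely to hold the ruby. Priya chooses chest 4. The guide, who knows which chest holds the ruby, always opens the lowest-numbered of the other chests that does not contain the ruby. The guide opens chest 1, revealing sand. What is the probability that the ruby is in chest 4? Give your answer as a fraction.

1/5

Condition on the true location of the ruby.
If it is in chest 1 (prior 1/6): the guide opened chest 1, so this case is ruled out; weight (1/6)·0 = 0.
If it is in any of chests 2, 3, 4, 5, and 6 (prior 1/6 each): chest 1 is the lowest-numbered option available, probability 1; weight (1/6)·1 = 1/6 each.
The weights sum to 5/6.
So P(the ruby in chest 4 | the guide opened chest 1) = (1/6) / (5/6) = 1/5.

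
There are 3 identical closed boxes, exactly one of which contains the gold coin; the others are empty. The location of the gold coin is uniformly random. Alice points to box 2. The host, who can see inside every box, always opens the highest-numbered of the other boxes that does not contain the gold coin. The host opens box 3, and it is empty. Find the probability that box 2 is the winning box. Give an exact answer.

Condition on the true location of the gold coin.
If it is in either of boxes 1 and 2 (prior 1/3 each): box 3 is the highest-numbered option available, probability 1; weight (1/3)·1 = 1/3 each.
If it is in box 3 (prior 1/3): the host opened box 3, so this case is ruled out; weight (1/3)·0 = 0.
The weights sum to 2/3.
So P(the gold coin in box 2 | the host opened box 3) = (1/3) / (2/3) = 1/2.

1/2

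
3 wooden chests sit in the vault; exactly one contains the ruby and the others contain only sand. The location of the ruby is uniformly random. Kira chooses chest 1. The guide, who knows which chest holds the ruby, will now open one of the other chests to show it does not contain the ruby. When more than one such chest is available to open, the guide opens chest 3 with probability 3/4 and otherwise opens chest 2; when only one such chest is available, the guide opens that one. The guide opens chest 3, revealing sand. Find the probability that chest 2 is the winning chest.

4/7

Condition on the true location of the ruby.
If it is in chest 1 (prior 1/3): chest 3 is available, opened with probability 3/4; weight (1/3)·(3/4) = 1/4.
If it is in chest 2 (prior 1/3): only chest 3 is available, probability 1; weight (1/3)·1 = 1/3.
If it is in chest 3 (prior 1/3): the guide opened chest 3, so this case is ruled out; weight (1/3)·0 = 0.
The weights sum to 7/12.
So P(the ruby in chest 2 | the guide opened chest 3) = (1/3) / (7/12) = 4/7.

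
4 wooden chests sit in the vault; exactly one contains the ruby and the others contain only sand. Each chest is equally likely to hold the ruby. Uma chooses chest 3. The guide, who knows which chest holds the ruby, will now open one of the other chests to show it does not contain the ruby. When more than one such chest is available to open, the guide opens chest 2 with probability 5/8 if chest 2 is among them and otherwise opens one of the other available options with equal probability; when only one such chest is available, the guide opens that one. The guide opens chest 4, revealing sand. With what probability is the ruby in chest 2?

8/17

Apply Bayes' rule, conditioning on where the ruby actually is.
If it is in chest 1 (prior 1/4): chest 2 is available but not opened, probability 3/8; weight (1/4)·(3/8) = 3/32.
If it is in chest 2 (prior 1/4): chest 2 holds the prize so is unavailable; the guide chooses uniformly among the 2 others, probability 1/2; weight (1/4)·(1/2) = 1/8.
If it is in chest 3 (prior 1/4): chest 2 is available but not opened; chest 4 gets probability (1 − 5/8)/2 = 3/16; weight (1/4)·(3/16) = 3/64.
If it is in chest 4 (prior 1/4): the guide opened chest 4, so this case is ruled out; weight (1/4)·0 = 0.
The weights sum to 17/64.
So P(the ruby in chest 2 | the guide opened chest 4) = (1/8) / (17/64) = 8/17.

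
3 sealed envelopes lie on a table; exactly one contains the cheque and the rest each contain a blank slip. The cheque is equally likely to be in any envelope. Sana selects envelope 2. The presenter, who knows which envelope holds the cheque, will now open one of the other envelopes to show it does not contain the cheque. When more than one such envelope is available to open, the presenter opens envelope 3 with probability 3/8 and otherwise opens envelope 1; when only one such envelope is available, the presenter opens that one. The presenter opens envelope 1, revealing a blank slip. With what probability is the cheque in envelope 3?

Apply Bayes' rule, conditioning on where the cheque actually is.
If it is in envelope 1 (prior 1/3): the presenter opened envelope 1, so this case is ruled out; weight (1/3)·0 = 0.
If it is in envelope 2 (prior 1/3): envelope 3 is available but not opened, probability 5/8; weight (1/3)·(5/8) = 5/24.
If it is in envelope 3 (prior 1/3): only envelope 1 is available, probability 1; weight (1/3)·1 = 1/3.
The weights sum to 13/24.
So P(the cheque in envelope 3 | the presenter opened envelope 1) = (1/3) / (13/24) = 8/13.

8/13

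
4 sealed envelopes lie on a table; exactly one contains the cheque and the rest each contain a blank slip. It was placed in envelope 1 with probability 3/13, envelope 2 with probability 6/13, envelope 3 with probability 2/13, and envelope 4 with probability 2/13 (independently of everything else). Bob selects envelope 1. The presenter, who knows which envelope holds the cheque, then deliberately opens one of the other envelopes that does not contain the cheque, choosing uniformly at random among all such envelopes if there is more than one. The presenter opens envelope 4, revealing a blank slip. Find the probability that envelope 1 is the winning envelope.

Apply Bayes' rule, conditioning on where the cheque actually is.
If it is in envelope 1 (prior 3/13): the presenter has 3 equally likely choices, so probability 1/3; weight (3/13)·(1/3) = 1/13.
If it is in envelope 2 (prior 6/13): the presenter has 2 equally likely choices, so probability 1/2; weight (6/13)·(1/2) = 3/13.
If it is in envelope 3 (prior 2/13): the presenter has 2 equally likely choices, so probability 1/2; weight (2/13)·(1/2) = 1/13.
If it is in envelope 4 (prior 2/13): the presenter opened envelope 4, so this case is ruled out; weight (2/13)·0 = 0.
The weights sum to 5/13.
So P(the cheque in envelope 1 | the presenter opened envelope 4) = (1/13) / (5/13) = 1/5.

1/5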